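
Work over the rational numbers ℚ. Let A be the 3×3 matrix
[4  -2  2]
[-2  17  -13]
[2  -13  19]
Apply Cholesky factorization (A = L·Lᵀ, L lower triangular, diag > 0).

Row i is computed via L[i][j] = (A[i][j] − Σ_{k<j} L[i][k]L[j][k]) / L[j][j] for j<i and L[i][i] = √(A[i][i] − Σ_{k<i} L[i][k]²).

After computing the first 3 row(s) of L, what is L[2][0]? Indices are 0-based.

Step 1: L[0][0] = √(4) = 2.
  L[1][0] = (-2) / L[0][0] = -1.
Step 2: L[1][1] = √(16) = 4.
  L[2][0] = (2) / L[0][0] = 1.
  L[2][1] = (-12) / L[1][1] = -3.
Step 3: L[2][2] = √(9) = 3.

L[2][0] = 1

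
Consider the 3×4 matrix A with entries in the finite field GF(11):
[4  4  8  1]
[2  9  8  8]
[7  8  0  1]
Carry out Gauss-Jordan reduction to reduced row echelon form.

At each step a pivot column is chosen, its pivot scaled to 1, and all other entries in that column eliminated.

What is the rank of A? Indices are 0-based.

rank = 3

step 1: normalize row 0 (÷4) = (1, 1, 2, 3)
  row 1: subtract 2×row0 = (0, 7, 4, 2)
  row 2: subtract 7×row0 = (0, 1, 8, 2)
step 2: normalize row 1 (÷7) = (0, 1, 10, 5)
  row 0: subtract 1×row1 = (1, 0, 3, 9)
  row 2: subtract 1×row1 = (0, 0, 9, 8)
step 3: normalize row 2 (÷9) = (0, 0, 1, 7)
  row 0: subtract 3×row2 = (1, 0, 0, 10)
  row 1: subtract 10×row2 = (0, 1, 0, 1)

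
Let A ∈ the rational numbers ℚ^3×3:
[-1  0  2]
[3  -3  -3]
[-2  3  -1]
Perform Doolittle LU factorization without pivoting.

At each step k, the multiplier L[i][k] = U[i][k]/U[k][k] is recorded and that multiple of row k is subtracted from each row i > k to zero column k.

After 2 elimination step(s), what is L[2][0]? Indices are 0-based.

L[2][0] = 2

Step 1: pivot at (0,0) is -1.
  row1 ← row1 − (-3)·row0  ⇒  L[1][0]=-3, U row1=(0, -3, 3)
  row2 ← row2 − (2)·row0  ⇒  L[2][0]=2, U row2=(0, 3, -5)
Step 2: pivot at (1,1) is -3.
  row2 ← row2 − (-1)·row1  ⇒  L[2][1]=-1, U row2=(0, 0, -2)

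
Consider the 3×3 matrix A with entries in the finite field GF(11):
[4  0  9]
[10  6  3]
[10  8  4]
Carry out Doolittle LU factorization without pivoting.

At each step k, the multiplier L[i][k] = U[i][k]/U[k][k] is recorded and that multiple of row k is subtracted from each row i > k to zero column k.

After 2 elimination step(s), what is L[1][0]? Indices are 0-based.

[col 0] pivot 4
  R1 -= 8*R0 → (0, 6, 8)  (L[1][0] := 8)
  R2 -= 8*R0 → (0, 8, 9)  (L[2][0] := 8)
[col 1] pivot 6
  R2 -= 5*R1 → (0, 0, 2)  (L[2][1] := 5)

L[1][0] = 8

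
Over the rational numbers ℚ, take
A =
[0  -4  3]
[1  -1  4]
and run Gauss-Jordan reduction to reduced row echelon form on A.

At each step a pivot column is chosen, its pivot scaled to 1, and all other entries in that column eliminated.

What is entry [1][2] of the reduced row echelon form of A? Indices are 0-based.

M[1][2] = -3/4

[1] R0 <-> R1
[1] R0 /= 1  ⇒  (1, -1, 4)
[2] R1 /= -4  ⇒  (0, 1, -3/4)
     R0 -= -1·R1  ⇒  (1, 0, 13/4)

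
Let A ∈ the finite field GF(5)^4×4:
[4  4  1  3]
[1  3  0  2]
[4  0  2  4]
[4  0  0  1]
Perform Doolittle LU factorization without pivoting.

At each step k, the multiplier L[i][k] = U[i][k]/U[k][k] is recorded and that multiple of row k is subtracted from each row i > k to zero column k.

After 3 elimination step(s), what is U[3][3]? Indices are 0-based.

Step 1: pivot at (0,0) is 4.
  row1 ← row1 − (4)·row0  ⇒  L[1][0]=4, U row1=(0, 2, 1, 0)
  row2 ← row2 − (1)·row0  ⇒  L[2][0]=1, U row2=(0, 1, 1, 1)
  row3 ← row3 − (1)·row0  ⇒  L[3][0]=1, U row3=(0, 1, 4, 3)
Step 2: pivot at (1,1) is 2.
  row2 ← row2 − (3)·row1  ⇒  L[2][1]=3, U row2=(0, 0, 3, 1)
  row3 ← row3 − (3)·row1  ⇒  L[3][1]=3, U row3=(0, 0, 1, 3)
Step 3: pivot at (2,2) is 3.
  row3 ← row3 − (2)·row2  ⇒  L[3][2]=2, U row3=(0, 0, 0, 1)

U[3][3] = 1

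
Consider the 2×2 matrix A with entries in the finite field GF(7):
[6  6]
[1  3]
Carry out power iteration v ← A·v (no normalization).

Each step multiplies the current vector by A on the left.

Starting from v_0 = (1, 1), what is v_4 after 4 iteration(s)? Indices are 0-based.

v_0 = (1, 1).
v_1 = A·v_0 = (5, 4).
v_2 = A·v_1 = (5, 3).
v_3 = A·v_2 = (6, 0).
v_4 = A·v_3 = (1, 6).

v_4 = (1, 6)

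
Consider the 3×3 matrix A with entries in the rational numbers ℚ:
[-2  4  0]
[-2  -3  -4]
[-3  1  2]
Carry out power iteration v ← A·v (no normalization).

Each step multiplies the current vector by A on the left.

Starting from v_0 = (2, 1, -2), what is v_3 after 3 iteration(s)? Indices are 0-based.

v_3 = (124, -39, -13)

v_0 = (2, 1, -2).
v_1 = A·v_0 = (0, 1, -9).
v_2 = A·v_1 = (4, 33, -17).
v_3 = A·v_2 = (124, -39, -13).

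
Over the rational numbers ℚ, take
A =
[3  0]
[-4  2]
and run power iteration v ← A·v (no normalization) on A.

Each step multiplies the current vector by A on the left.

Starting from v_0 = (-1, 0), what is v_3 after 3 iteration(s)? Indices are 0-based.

v_3 = (-27, 76)

v_0 = (-1, 0).
v_1 = A·v_0 = (-3, 4).
v_2 = A·v_1 = (-9, 20).
v_3 = A·v_2 = (-27, 76).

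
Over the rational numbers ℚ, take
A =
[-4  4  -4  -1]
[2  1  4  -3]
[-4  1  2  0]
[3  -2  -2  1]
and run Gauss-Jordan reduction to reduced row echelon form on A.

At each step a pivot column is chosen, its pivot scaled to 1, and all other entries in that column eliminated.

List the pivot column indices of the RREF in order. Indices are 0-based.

pivot columns: 0, 1, 2, 3

[1] R0 /= -4  ⇒  (1, -1, 1, 1/4)
     R1 -= 2·R0  ⇒  (0, 3, 2, -7/2)
     R2 -= -4·R0  ⇒  (0, -3, 6, 1)
     R3 -= 3·R0  ⇒  (0, 1, -5, 1/4)
[2] R1 /= 3  ⇒  (0, 1, 2/3, -7/6)
     R0 -= -1·R1  ⇒  (1, 0, 5/3, -11/12)
     R2 -= -3·R1  ⇒  (0, 0, 8, -5/2)
     R3 -= 1·R1  ⇒  (0, 0, -17/3, 17/12)
[3] R2 /= 8  ⇒  (0, 0, 1, -5/16)
     R0 -= 5/3·R2  ⇒  (1, 0, 0, -19/48)
     R1 -= 2/3·R2  ⇒  (0, 1, 0, -23/24)
     R3 -= -17/3·R2  ⇒  (0, 0, 0, -17/48)
[4] R3 /= -17/48  ⇒  (0, 0, 0, 1)
     R0 -= -19/48·R3  ⇒  (1, 0, 0, 0)
     R1 -= -23/24·R3  ⇒  (0, 1, 0, 0)
     R2 -= -5/16·R3  ⇒  (0, 0, 1, 0)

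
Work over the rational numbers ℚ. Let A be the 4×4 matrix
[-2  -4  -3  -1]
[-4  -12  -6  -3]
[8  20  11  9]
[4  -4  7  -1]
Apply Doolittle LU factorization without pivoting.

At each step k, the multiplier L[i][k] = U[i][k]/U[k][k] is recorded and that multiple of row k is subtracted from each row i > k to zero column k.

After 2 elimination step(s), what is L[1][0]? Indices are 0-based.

L[1][0] = 2

Step 1: pivot at (0,0) is -2.
  row1 ← row1 − (2)·row0  ⇒  L[1][0]=2, U row1=(0, -4, 0, -1)
  row2 ← row2 − (-4)·row0  ⇒  L[2][0]=-4, U row2=(0, 4, -1, 5)
  row3 ← row3 − (-2)·row0  ⇒  L[3][0]=-2, U row3=(0, -12, 1, -3)
Step 2: pivot at (1,1) is -4.
  row2 ← row2 − (-1)·row1  ⇒  L[2][1]=-1, U row2=(0, 0, -1, 4)
  row3 ← row3 − (3)·row1  ⇒  L[3][1]=3, U row3=(0, 0, 1, 0)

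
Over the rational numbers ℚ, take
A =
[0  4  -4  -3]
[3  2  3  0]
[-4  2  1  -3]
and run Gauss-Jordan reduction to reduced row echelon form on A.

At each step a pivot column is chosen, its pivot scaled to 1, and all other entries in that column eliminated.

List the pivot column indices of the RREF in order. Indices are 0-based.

step 1: exchange rows 0,1
step 1: normalize row 0 (÷3) = (1, 2/3, 1, 0)
  row 2: subtract -4×row0 = (0, 14/3, 5, -3)
step 2: normalize row 1 (÷4) = (0, 1, -1, -3/4)
  row 0: subtract 2/3×row1 = (1, 0, 5/3, 1/2)
  row 2: subtract 14/3×row1 = (0, 0, 29/3, 1/2)
step 3: normalize row 2 (÷29/3) = (0, 0, 1, 3/58)
  row 0: subtract 5/3×row2 = (1, 0, 0, 12/29)
  row 1: subtract -1×row2 = (0, 1, 0, -81/116)

pivot columns: 0, 1, 2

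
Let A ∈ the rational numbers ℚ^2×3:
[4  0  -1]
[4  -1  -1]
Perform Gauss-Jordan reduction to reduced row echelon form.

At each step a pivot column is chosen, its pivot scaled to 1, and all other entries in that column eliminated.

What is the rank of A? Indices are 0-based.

rank = 2

pivot(0,0)=4: scale R0 → (1, 0, -1/4)
  clear (1,0): R1 −= (4)R0 → (0, -1, 0)
pivot(1,1)=-1: scale R1 → (0, 1, 0)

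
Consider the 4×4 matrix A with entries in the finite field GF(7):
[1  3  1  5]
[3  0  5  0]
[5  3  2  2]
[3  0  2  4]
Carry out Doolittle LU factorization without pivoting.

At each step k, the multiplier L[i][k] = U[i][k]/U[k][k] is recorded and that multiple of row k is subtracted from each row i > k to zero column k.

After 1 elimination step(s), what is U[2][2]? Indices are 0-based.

U[2][2] = 4

k=0: U[0][0]=1
  eliminate (1,0): mult=3, new row 1: (0, 5, 2, 6); set L[1][0]=3
  eliminate (2,0): mult=5, new row 2: (0, 2, 4, 5); set L[2][0]=5
  eliminate (3,0): mult=3, new row 3: (0, 5, 6, 3); set L[3][0]=3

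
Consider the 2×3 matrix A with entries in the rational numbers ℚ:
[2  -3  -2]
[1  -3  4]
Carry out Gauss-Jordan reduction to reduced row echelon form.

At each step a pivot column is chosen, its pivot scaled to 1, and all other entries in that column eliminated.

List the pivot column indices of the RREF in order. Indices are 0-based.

pivot(0,0)=2: scale R0 → (1, -3/2, -1)
  clear (1,0): R1 −= (1)R0 → (0, -3/2, 5)
pivot(1,1)=-3/2: scale R1 → (0, 1, -10/3)
  clear (0,1): R0 −= (-3/2)R1 → (1, 0, -6)

pivot columns: 0, 1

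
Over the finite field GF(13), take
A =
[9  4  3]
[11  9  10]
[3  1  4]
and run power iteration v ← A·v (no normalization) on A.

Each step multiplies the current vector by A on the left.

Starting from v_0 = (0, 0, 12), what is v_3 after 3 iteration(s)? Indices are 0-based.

v_3 = (1, 5, 6)

v_0 = (0, 0, 12).
v_1 = A·v_0 = (10, 3, 9).
v_2 = A·v_1 = (12, 6, 4).
v_3 = A·v_2 = (1, 5, 6).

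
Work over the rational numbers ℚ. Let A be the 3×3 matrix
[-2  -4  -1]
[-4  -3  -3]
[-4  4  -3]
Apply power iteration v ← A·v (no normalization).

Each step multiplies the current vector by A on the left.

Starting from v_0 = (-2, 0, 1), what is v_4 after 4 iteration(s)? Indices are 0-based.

v_0 = (-2, 0, 1).
v_1 = A·v_0 = (3, 5, 5).
v_2 = A·v_1 = (-31, -42, -7).
v_3 = A·v_2 = (237, 271, -23).
v_4 = A·v_3 = (-1535, -1692, 205).

v_4 = (-1535, -1692, 205)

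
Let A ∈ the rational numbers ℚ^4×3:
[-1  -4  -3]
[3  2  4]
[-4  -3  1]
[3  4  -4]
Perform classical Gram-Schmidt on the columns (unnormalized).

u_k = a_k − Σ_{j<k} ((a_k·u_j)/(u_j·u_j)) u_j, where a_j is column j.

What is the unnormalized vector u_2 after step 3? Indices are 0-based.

Step 1: u_0 = a_0 = (-1, 3, -4, 3).
Step 2: u_1 = a_1 − (34/35)·u_0 = (-106/35, -32/35, 31/35, 38/35).
Step 3: u_2 = a_2 − (-1/35)·u_0 − (69/419)·u_1 = (-1060/419, 1775/419, 310/419, -1715/419).

u_2 = (-1060/419, 1775/419, 310/419, -1715/419)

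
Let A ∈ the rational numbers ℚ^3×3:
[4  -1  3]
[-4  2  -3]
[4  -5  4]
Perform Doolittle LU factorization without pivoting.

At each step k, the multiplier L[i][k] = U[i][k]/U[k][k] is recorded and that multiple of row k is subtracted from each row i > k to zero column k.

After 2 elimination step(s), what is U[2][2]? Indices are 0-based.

k=0: U[0][0]=4
  eliminate (1,0): mult=-1, new row 1: (0, 1, 0); set L[1][0]=-1
  eliminate (2,0): mult=1, new row 2: (0, -4, 1); set L[2][0]=1
k=1: U[1][1]=1
  eliminate (2,1): mult=-4, new row 2: (0, 0, 1); set L[2][1]=-4

U[2][2] = 1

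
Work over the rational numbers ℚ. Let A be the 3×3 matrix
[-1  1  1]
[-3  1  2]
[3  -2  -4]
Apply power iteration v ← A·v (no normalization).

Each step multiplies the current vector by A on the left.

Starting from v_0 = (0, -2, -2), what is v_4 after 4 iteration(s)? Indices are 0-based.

v_0 = (0, -2, -2).
v_1 = A·v_0 = (-4, -6, 12).
v_2 = A·v_1 = (10, 30, -48).
v_3 = A·v_2 = (-28, -96, 162).
v_4 = A·v_3 = (94, 312, -540).

v_4 = (94, 312, -540)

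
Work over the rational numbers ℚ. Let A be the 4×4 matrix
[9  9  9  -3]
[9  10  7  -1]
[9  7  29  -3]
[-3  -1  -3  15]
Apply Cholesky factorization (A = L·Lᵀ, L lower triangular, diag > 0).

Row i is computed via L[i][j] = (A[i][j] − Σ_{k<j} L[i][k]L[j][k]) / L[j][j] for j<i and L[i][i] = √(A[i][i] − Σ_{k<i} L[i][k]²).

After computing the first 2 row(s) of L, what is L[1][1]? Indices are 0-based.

L[1][1] = 1

Step 1: L[0][0] = √(9) = 3.
  L[1][0] = (9) / L[0][0] = 3.
Step 2: L[1][1] = √(1) = 1.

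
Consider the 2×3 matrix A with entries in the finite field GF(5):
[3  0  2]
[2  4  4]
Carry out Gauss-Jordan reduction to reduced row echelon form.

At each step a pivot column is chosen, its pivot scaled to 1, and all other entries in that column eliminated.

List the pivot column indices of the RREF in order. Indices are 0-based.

[1] R0 /= 3  ⇒  (1, 0, 4)
     R1 -= 2·R0  ⇒  (0, 4, 1)
[2] R1 /= 4  ⇒  (0, 1, 4)

pivot columns: 0, 1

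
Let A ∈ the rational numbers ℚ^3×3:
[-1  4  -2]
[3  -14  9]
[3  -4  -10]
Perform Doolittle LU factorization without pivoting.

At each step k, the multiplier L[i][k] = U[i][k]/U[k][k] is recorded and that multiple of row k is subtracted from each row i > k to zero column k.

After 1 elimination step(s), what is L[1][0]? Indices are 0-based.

Step 1: pivot at (0,0) is -1.
  row1 ← row1 − (-3)·row0  ⇒  L[1][0]=-3, U row1=(0, -2, 3)
  row2 ← row2 − (-3)·row0  ⇒  L[2][0]=-3, U row2=(0, 8, -16)

L[1][0] = -3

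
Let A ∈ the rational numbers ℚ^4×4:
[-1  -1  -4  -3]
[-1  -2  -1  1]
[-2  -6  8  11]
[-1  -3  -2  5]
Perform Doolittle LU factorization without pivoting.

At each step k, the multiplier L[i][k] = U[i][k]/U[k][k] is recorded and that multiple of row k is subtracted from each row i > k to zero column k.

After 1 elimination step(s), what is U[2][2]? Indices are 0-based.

U[2][2] = 16

k=0: U[0][0]=-1
  eliminate (1,0): mult=1, new row 1: (0, -1, 3, 4); set L[1][0]=1
  eliminate (2,0): mult=2, new row 2: (0, -4, 16, 17); set L[2][0]=2
  eliminate (3,0): mult=1, new row 3: (0, -2, 2, 8); set L[3][0]=1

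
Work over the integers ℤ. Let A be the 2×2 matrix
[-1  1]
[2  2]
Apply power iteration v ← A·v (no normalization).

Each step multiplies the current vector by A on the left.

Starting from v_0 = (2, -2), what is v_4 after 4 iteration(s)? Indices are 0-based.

v_4 = (4, -40)

v_0 = (2, -2).
v_1 = A·v_0 = (-4, 0).
v_2 = A·v_1 = (4, -8).
v_3 = A·v_2 = (-12, -8).
v_4 = A·v_3 = (4, -40).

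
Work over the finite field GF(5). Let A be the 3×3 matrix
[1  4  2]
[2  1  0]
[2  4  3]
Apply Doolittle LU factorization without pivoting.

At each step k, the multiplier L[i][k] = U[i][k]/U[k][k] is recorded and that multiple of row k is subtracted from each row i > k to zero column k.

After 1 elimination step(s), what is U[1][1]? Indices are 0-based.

U[1][1] = 3

[col 0] pivot 1
  R1 -= 2*R0 → (0, 3, 1)  (L[1][0] := 2)
  R2 -= 2*R0 → (0, 1, 4)  (L[2][0] := 2)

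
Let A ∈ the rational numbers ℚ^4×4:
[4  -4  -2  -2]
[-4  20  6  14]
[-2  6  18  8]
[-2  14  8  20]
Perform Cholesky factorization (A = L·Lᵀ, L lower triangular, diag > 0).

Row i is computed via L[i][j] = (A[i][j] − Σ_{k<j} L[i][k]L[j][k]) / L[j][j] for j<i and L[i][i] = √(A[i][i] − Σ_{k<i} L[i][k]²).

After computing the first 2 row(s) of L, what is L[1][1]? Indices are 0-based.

Step 1: L[0][0] = √(4) = 2.
  L[1][0] = (-4) / L[0][0] = -2.
Step 2: L[1][1] = √(16) = 4.

L[1][1] = 4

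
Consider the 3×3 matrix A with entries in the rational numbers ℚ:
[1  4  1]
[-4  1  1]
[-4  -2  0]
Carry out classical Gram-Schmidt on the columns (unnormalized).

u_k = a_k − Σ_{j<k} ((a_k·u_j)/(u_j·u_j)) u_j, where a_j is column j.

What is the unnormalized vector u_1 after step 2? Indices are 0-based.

Step 1: u_0 = a_0 = (1, -4, -4).
Step 2: u_1 = a_1 − (8/33)·u_0 = (124/33, 65/33, -34/33).

u_1 = (124/33, 65/33, -34/33)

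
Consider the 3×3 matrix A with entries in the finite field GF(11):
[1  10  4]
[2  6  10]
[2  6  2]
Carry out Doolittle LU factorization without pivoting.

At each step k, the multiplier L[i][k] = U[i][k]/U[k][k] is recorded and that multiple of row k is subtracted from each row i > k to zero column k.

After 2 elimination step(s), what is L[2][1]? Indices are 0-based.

k=0: U[0][0]=1
  eliminate (1,0): mult=2, new row 1: (0, 8, 2); set L[1][0]=2
  eliminate (2,0): mult=2, new row 2: (0, 8, 5); set L[2][0]=2
k=1: U[1][1]=8
  eliminate (2,1): mult=1, new row 2: (0, 0, 3); set L[2][1]=1

L[2][1] = 1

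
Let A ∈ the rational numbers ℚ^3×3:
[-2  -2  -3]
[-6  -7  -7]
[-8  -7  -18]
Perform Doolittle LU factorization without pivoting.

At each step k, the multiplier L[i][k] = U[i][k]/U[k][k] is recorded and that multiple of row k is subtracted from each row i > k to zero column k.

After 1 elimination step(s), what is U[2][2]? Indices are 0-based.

U[2][2] = -6

k=0: U[0][0]=-2
  eliminate (1,0): mult=3, new row 1: (0, -1, 2); set L[1][0]=3
  eliminate (2,0): mult=4, new row 2: (0, 1, -6); set L[2][0]=4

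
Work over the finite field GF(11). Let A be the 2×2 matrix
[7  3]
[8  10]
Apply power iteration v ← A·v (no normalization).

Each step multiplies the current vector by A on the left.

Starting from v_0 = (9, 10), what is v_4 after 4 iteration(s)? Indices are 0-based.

v_4 = (7, 4)

v_0 = (9, 10).
v_1 = A·v_0 = (5, 7).
v_2 = A·v_1 = (1, 0).
v_3 = A·v_2 = (7, 8).
v_4 = A·v_3 = (7, 4).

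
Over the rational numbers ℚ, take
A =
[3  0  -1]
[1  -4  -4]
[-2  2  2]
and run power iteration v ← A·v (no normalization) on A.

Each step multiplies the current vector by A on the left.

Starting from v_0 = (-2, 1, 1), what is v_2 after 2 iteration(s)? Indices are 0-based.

v_2 = (-29, 1, 10)

v_0 = (-2, 1, 1).
v_1 = A·v_0 = (-7, -10, 8).
v_2 = A·v_1 = (-29, 1, 10).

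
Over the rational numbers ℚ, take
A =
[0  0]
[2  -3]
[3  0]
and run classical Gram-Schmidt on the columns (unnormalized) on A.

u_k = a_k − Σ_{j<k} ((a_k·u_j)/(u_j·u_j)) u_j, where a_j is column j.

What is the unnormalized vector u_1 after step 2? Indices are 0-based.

u_1 = (0, -27/13, 18/13)

Step 1: u_0 = a_0 = (0, 2, 3).
Step 2: u_1 = a_1 − (-6/13)·u_0 = (0, -27/13, 18/13).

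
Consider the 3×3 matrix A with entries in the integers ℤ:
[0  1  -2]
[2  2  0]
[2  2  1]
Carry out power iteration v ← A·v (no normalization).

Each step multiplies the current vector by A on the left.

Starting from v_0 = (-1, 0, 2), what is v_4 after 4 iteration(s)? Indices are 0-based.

v_0 = (-1, 0, 2).
v_1 = A·v_0 = (-4, -2, 0).
v_2 = A·v_1 = (-2, -12, -12).
v_3 = A·v_2 = (12, -28, -40).
v_4 = A·v_3 = (52, -32, -72).

v_4 = (52, -32, -72)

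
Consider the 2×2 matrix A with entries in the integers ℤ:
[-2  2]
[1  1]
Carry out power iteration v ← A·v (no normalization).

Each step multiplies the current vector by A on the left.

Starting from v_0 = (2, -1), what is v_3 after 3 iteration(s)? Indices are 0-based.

v_0 = (2, -1).
v_1 = A·v_0 = (-6, 1).
v_2 = A·v_1 = (14, -5).
v_3 = A·v_2 = (-38, 9).

v_3 = (-38, 9)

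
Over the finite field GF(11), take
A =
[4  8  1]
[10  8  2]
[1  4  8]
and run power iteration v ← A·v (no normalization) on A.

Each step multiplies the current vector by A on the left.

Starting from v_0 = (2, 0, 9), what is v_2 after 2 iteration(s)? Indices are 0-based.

v_0 = (2, 0, 9).
v_1 = A·v_0 = (6, 5, 8).
v_2 = A·v_1 = (6, 6, 2).

v_2 = (6, 6, 2)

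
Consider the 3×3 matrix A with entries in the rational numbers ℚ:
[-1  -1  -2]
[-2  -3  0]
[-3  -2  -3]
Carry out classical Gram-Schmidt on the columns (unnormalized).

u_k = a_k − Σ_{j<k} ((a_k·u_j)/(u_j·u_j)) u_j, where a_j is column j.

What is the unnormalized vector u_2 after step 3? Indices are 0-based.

Step 1: u_0 = a_0 = (-1, -2, -3).
Step 2: u_1 = a_1 − (13/14)·u_0 = (-1/14, -8/7, 11/14).
Step 3: u_2 = a_2 − (11/14)·u_0 − (-31/27)·u_1 = (-35/27, 7/27, 7/27).

u_2 = (-35/27, 7/27, 7/27)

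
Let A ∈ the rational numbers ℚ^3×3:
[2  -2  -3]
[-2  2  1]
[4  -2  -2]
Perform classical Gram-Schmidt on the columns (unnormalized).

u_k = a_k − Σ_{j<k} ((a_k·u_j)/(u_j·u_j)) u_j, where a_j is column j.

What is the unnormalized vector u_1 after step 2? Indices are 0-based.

u_1 = (-2/3, 2/3, 2/3)

Step 1: u_0 = a_0 = (2, -2, 4).
Step 2: u_1 = a_1 − (-2/3)·u_0 = (-2/3, 2/3, 2/3).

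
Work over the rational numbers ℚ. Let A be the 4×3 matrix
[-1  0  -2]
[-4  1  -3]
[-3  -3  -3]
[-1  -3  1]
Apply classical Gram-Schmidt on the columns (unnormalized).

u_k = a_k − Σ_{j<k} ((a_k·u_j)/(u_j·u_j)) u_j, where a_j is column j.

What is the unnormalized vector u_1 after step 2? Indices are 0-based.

u_1 = (8/27, 59/27, -19/9, -73/27)

Step 1: u_0 = a_0 = (-1, -4, -3, -1).
Step 2: u_1 = a_1 − (8/27)·u_0 = (8/27, 59/27, -19/9, -73/27).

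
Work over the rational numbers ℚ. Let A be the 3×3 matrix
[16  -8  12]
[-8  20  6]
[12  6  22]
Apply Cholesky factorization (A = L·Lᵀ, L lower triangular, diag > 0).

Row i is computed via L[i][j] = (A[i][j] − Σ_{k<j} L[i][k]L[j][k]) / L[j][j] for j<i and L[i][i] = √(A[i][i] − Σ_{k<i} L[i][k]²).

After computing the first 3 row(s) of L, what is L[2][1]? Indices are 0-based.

L[2][1] = 3

Step 1: L[0][0] = √(16) = 4.
  L[1][0] = (-8) / L[0][0] = -2.
Step 2: L[1][1] = √(16) = 4.
  L[2][0] = (12) / L[0][0] = 3.
  L[2][1] = (12) / L[1][1] = 3.
Step 3: L[2][2] = √(4) = 2.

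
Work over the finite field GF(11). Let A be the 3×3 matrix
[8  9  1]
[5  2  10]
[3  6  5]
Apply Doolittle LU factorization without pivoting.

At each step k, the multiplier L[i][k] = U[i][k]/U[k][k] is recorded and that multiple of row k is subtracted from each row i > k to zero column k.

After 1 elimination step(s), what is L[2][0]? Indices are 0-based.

k=0: U[0][0]=8
  eliminate (1,0): mult=2, new row 1: (0, 6, 8); set L[1][0]=2
  eliminate (2,0): mult=10, new row 2: (0, 4, 6); set L[2][0]=10

L[2][0] = 10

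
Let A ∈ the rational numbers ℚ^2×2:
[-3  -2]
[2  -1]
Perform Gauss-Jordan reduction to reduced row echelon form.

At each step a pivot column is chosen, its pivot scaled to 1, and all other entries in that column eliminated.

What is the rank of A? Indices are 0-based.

pivot(0,0)=-3: scale R0 → (1, 2/3)
  clear (1,0): R1 −= (2)R0 → (0, -7/3)
pivot(1,1)=-7/3: scale R1 → (0, 1)
  clear (0,1): R0 −= (2/3)R1 → (1, 0)

rank = 2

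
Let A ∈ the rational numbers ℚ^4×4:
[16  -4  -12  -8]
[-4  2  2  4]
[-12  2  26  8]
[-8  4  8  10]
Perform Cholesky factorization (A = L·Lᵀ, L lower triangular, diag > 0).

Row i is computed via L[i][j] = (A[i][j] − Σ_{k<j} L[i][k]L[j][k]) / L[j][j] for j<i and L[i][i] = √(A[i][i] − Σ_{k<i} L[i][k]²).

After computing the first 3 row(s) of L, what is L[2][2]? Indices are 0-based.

L[2][2] = 4

Step 1: L[0][0] = √(16) = 4.
  L[1][0] = (-4) / L[0][0] = -1.
Step 2: L[1][1] = √(1) = 1.
  L[2][0] = (-12) / L[0][0] = -3.
  L[2][1] = (-1) / L[1][1] = -1.
Step 3: L[2][2] = √(16) = 4.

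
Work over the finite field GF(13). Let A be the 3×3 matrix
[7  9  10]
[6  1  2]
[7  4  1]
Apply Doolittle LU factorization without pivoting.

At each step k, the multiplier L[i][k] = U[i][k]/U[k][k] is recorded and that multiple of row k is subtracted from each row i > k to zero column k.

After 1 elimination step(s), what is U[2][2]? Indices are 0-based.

Step 1: pivot at (0,0) is 7.
  row1 ← row1 − (12)·row0  ⇒  L[1][0]=12, U row1=(0, 10, 12)
  row2 ← row2 − (1)·row0  ⇒  L[2][0]=1, U row2=(0, 8, 4)

U[2][2] = 4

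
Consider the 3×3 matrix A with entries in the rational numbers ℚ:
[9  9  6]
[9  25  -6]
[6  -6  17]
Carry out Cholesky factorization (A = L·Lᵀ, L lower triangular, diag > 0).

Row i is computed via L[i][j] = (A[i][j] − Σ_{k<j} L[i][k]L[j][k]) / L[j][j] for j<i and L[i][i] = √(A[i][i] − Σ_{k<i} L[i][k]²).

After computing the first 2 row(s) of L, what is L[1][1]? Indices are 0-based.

L[1][1] = 4

Step 1: L[0][0] = √(9) = 3.
  L[1][0] = (9) / L[0][0] = 3.
Step 2: L[1][1] = √(16) = 4.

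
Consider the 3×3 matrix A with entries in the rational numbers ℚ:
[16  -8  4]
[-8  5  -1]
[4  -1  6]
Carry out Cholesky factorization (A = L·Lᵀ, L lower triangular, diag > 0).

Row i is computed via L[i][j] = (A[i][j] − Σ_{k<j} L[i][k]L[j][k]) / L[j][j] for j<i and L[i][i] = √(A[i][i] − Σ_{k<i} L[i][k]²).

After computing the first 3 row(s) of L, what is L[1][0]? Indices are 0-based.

L[1][0] = -2

Step 1: L[0][0] = √(16) = 4.
  L[1][0] = (-8) / L[0][0] = -2.
Step 2: L[1][1] = √(1) = 1.
  L[2][0] = (4) / L[0][0] = 1.
  L[2][1] = (1) / L[1][1] = 1.
Step 3: L[2][2] = √(4) = 2.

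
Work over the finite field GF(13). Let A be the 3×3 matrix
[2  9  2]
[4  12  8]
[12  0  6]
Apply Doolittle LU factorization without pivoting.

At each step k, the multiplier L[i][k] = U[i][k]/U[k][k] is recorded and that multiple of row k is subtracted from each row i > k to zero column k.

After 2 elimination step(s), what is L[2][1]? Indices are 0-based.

Step 1: pivot at (0,0) is 2.
  row1 ← row1 − (2)·row0  ⇒  L[1][0]=2, U row1=(0, 7, 4)
  row2 ← row2 − (6)·row0  ⇒  L[2][0]=6, U row2=(0, 11, 7)
Step 2: pivot at (1,1) is 7.
  row2 ← row2 − (9)·row1  ⇒  L[2][1]=9, U row2=(0, 0, 10)

L[2][1] = 9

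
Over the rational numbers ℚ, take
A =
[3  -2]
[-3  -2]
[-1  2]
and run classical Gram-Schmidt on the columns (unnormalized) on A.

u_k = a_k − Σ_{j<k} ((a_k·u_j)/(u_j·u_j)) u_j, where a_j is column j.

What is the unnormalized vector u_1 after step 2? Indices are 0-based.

u_1 = (-32/19, -44/19, 36/19)

Step 1: u_0 = a_0 = (3, -3, -1).
Step 2: u_1 = a_1 − (-2/19)·u_0 = (-32/19, -44/19, 36/19).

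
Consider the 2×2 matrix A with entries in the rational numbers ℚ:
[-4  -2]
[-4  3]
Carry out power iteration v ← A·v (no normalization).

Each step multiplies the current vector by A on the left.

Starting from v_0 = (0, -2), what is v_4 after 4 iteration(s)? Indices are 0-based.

v_0 = (0, -2).
v_1 = A·v_0 = (4, -6).
v_2 = A·v_1 = (-4, -34).
v_3 = A·v_2 = (84, -86).
v_4 = A·v_3 = (-164, -594).

v_4 = (-164, -594)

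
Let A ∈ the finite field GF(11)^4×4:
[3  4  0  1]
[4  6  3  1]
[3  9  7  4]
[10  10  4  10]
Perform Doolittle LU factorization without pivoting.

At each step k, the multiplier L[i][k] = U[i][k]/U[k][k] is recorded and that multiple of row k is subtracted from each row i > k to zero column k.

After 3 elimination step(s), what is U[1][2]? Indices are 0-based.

U[1][2] = 3

k=0: U[0][0]=3
  eliminate (1,0): mult=5, new row 1: (0, 8, 3, 7); set L[1][0]=5
  eliminate (2,0): mult=1, new row 2: (0, 5, 7, 3); set L[2][0]=1
  eliminate (3,0): mult=7, new row 3: (0, 4, 4, 3); set L[3][0]=7
k=1: U[1][1]=8
  eliminate (2,1): mult=2, new row 2: (0, 0, 1, 0); set L[2][1]=2
  eliminate (3,1): mult=6, new row 3: (0, 0, 8, 5); set L[3][1]=6
k=2: U[2][2]=1
  eliminate (3,2): mult=8, new row 3: (0, 0, 0, 5); set L[3][2]=8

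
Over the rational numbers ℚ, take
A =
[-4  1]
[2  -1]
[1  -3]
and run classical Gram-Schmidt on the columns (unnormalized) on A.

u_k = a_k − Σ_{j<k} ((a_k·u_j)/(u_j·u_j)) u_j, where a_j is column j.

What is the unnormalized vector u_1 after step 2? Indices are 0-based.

u_1 = (-5/7, -1/7, -18/7)

Step 1: u_0 = a_0 = (-4, 2, 1).
Step 2: u_1 = a_1 − (-3/7)·u_0 = (-5/7, -1/7, -18/7).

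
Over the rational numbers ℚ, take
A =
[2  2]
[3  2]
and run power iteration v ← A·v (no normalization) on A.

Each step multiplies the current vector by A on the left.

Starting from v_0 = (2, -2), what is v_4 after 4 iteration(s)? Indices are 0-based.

v_0 = (2, -2).
v_1 = A·v_0 = (0, 2).
v_2 = A·v_1 = (4, 4).
v_3 = A·v_2 = (16, 20).
v_4 = A·v_3 = (72, 88).

v_4 = (72, 88)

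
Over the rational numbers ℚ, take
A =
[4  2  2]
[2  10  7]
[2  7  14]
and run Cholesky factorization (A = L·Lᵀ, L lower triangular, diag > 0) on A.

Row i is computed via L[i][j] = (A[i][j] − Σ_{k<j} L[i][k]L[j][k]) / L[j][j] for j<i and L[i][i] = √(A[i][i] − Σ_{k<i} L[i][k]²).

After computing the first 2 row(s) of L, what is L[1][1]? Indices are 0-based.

Step 1: L[0][0] = √(4) = 2.
  L[1][0] = (2) / L[0][0] = 1.
Step 2: L[1][1] = √(9) = 3.

L[1][1] = 3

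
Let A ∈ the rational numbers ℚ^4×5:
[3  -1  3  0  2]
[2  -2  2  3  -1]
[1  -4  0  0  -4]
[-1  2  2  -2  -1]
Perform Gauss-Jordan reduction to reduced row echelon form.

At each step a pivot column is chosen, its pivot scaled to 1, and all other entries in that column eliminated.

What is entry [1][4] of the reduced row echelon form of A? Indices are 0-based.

step 1: normalize row 0 (÷3) = (1, -1/3, 1, 0, 2/3)
  row 1: subtract 2×row0 = (0, -4/3, 0, 3, -7/3)
  row 2: subtract 1×row0 = (0, -11/3, -1, 0, -14/3)
  row 3: subtract -1×row0 = (0, 5/3, 3, -2, -1/3)
step 2: normalize row 1 (÷-4/3) = (0, 1, 0, -9/4, 7/4)
  row 0: subtract -1/3×row1 = (1, 0, 1, -3/4, 5/4)
  row 2: subtract -11/3×row1 = (0, 0, -1, -33/4, 7/4)
  row 3: subtract 5/3×row1 = (0, 0, 3, 7/4, -13/4)
step 3: normalize row 2 (÷-1) = (0, 0, 1, 33/4, -7/4)
  row 0: subtract 1×row2 = (1, 0, 0, -9, 3)
  row 3: subtract 3×row2 = (0, 0, 0, -23, 2)
step 4: normalize row 3 (÷-23) = (0, 0, 0, 1, -2/23)
  row 0: subtract -9×row3 = (1, 0, 0, 0, 51/23)
  row 1: subtract -9/4×row3 = (0, 1, 0, 0, 143/92)
  row 2: subtract 33/4×row3 = (0, 0, 1, 0, -95/92)

M[1][4] = 143/92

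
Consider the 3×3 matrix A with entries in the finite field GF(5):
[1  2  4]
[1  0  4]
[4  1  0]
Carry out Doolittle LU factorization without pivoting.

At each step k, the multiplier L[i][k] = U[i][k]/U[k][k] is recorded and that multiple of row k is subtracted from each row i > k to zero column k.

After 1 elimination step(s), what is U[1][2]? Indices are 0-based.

k=0: U[0][0]=1
  eliminate (1,0): mult=1, new row 1: (0, 3, 0); set L[1][0]=1
  eliminate (2,0): mult=4, new row 2: (0, 3, 4); set L[2][0]=4

U[1][2] = 0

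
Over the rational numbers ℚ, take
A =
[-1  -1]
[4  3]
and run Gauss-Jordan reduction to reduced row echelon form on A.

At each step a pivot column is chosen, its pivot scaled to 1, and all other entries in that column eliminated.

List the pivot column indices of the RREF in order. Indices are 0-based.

pivot columns: 0, 1

[1] R0 /= -1  ⇒  (1, 1)
     R1 -= 4·R0  ⇒  (0, -1)
[2] R1 /= -1  ⇒  (0, 1)
     R0 -= 1·R1  ⇒  (1, 0)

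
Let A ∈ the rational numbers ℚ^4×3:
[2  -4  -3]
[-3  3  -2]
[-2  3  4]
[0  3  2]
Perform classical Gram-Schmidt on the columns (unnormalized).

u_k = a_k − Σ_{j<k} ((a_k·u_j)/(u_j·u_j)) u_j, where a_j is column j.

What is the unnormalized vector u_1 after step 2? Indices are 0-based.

Step 1: u_0 = a_0 = (2, -3, -2, 0).
Step 2: u_1 = a_1 − (-23/17)·u_0 = (-22/17, -18/17, 5/17, 3).

u_1 = (-22/17, -18/17, 5/17, 3)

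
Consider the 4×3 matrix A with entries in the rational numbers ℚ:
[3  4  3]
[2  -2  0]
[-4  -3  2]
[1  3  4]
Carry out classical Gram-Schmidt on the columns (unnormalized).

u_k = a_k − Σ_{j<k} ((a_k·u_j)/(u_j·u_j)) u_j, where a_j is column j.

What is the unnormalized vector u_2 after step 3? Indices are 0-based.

Step 1: u_0 = a_0 = (3, 2, -4, 1).
Step 2: u_1 = a_1 − (23/30)·u_0 = (17/10, -53/15, 1/15, 67/30).
Step 3: u_2 = a_2 − (1/6)·u_0 − (425/611)·u_1 = (805/611, 1298/611, 1601/611, 1393/611).

u_2 = (805/611, 1298/611, 1601/611, 1393/611)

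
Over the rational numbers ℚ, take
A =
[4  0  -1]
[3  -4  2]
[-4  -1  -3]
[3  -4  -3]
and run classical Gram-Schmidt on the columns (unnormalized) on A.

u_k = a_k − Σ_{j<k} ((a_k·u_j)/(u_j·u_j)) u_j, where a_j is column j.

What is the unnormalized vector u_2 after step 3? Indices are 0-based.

u_2 = (-247/125, 677/250, -208/125, -573/250)

Step 1: u_0 = a_0 = (4, 3, -4, 3).
Step 2: u_1 = a_1 − (-2/5)·u_0 = (8/5, -14/5, -13/5, -14/5).
Step 3: u_2 = a_2 − (1/10)·u_0 − (9/25)·u_1 = (-247/125, 677/250, -208/125, -573/250).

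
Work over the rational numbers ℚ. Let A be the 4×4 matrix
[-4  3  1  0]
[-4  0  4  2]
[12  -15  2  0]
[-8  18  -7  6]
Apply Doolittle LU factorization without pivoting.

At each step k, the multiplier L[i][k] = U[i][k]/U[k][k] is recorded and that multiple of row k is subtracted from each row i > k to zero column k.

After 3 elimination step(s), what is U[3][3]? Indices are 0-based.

[col 0] pivot -4
  R1 -= 1*R0 → (0, -3, 3, 2)  (L[1][0] := 1)
  R2 -= -3*R0 → (0, -6, 5, 0)  (L[2][0] := -3)
  R3 -= 2*R0 → (0, 12, -9, 6)  (L[3][0] := 2)
[col 1] pivot -3
  R2 -= 2*R1 → (0, 0, -1, -4)  (L[2][1] := 2)
  R3 -= -4*R1 → (0, 0, 3, 14)  (L[3][1] := -4)
[col 2] pivot -1
  R3 -= -3*R2 → (0, 0, 0, 2)  (L[3][2] := -3)

U[3][3] = 2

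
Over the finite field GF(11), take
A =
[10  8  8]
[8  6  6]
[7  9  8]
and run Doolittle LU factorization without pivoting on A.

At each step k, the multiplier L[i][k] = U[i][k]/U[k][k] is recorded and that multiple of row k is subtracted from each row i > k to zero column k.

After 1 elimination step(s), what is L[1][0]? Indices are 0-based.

[col 0] pivot 10
  R1 -= 3*R0 → (0, 4, 4)  (L[1][0] := 3)
  R2 -= 4*R0 → (0, 10, 9)  (L[2][0] := 4)

L[1][0] = 3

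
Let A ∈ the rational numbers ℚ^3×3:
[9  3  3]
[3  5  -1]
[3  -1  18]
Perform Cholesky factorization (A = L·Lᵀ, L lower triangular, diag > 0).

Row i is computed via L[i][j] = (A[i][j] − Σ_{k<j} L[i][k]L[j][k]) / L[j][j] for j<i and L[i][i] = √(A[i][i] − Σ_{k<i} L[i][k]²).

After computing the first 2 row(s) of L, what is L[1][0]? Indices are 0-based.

Step 1: L[0][0] = √(9) = 3.
  L[1][0] = (3) / L[0][0] = 1.
Step 2: L[1][1] = √(4) = 2.

L[1][0] = 1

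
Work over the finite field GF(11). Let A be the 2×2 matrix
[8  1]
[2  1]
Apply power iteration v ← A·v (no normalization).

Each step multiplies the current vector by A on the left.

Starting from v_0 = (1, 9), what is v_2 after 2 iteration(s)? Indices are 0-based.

v_2 = (4, 1)

v_0 = (1, 9).
v_1 = A·v_0 = (6, 0).
v_2 = A·v_1 = (4, 1).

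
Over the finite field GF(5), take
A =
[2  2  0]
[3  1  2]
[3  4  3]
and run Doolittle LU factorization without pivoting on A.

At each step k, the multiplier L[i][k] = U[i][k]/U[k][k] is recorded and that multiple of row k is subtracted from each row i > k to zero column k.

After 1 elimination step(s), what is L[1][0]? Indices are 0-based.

L[1][0] = 4

[col 0] pivot 2
  R1 -= 4*R0 → (0, 3, 2)  (L[1][0] := 4)
  R2 -= 4*R0 → (0, 1, 3)  (L[2][0] := 4)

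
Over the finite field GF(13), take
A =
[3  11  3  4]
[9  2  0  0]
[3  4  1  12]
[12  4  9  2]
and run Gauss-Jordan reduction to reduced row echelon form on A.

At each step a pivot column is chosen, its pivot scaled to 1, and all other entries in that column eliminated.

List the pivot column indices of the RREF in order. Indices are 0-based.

pivot(0,0)=3: scale R0 → (1, 8, 1, 10)
  clear (1,0): R1 −= (9)R0 → (0, 8, 4, 1)
  clear (2,0): R2 −= (3)R0 → (0, 6, 11, 8)
  clear (3,0): R3 −= (12)R0 → (0, 12, 10, 12)
pivot(1,1)=8: scale R1 → (0, 1, 7, 5)
  clear (0,1): R0 −= (8)R1 → (1, 0, 10, 9)
  clear (2,1): R2 −= (6)R1 → (0, 0, 8, 4)
  clear (3,1): R3 −= (12)R1 → (0, 0, 4, 4)
pivot(2,2)=8: scale R2 → (0, 0, 1, 7)
  clear (0,2): R0 −= (10)R2 → (1, 0, 0, 4)
  clear (1,2): R1 −= (7)R2 → (0, 1, 0, 8)
  clear (3,2): R3 −= (4)R2 → (0, 0, 0, 2)
pivot(3,3)=2: scale R3 → (0, 0, 0, 1)
  clear (0,3): R0 −= (4)R3 → (1, 0, 0, 0)
  clear (1,3): R1 −= (8)R3 → (0, 1, 0, 0)
  clear (2,3): R2 −= (7)R3 → (0, 0, 1, 0)

pivot columns: 0, 1, 2, 3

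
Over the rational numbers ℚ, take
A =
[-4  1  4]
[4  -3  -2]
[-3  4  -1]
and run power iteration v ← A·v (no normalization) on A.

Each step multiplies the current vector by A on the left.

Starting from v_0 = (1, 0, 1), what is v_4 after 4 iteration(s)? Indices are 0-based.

v_0 = (1, 0, 1).
v_1 = A·v_0 = (0, 2, -4).
v_2 = A·v_1 = (-14, 2, 12).
v_3 = A·v_2 = (106, -86, 38).
v_4 = A·v_3 = (-358, 606, -700).

v_4 = (-358, 606, -700)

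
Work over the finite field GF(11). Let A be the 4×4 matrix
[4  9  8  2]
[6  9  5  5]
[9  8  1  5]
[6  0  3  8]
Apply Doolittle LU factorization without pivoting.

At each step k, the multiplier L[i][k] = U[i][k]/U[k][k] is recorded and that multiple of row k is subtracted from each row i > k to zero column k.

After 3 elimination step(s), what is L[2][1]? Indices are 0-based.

L[2][1] = 7

k=0: U[0][0]=4
  eliminate (1,0): mult=7, new row 1: (0, 1, 4, 2); set L[1][0]=7
  eliminate (2,0): mult=5, new row 2: (0, 7, 5, 6); set L[2][0]=5
  eliminate (3,0): mult=7, new row 3: (0, 3, 2, 5); set L[3][0]=7
k=1: U[1][1]=1
  eliminate (2,1): mult=7, new row 2: (0, 0, 10, 3); set L[2][1]=7
  eliminate (3,1): mult=3, new row 3: (0, 0, 1, 10); set L[3][1]=3
k=2: U[2][2]=10
  eliminate (3,2): mult=10, new row 3: (0, 0, 0, 2); set L[3][2]=10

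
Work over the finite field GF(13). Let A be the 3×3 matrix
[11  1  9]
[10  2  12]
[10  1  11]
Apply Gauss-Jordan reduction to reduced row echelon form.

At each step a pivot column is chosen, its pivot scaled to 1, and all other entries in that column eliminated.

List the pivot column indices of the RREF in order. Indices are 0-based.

[1] R0 /= 11  ⇒  (1, 6, 2)
     R1 -= 10·R0  ⇒  (0, 7, 5)
     R2 -= 10·R0  ⇒  (0, 6, 4)
[2] R1 /= 7  ⇒  (0, 1, 10)
     R0 -= 6·R1  ⇒  (1, 0, 7)
     R2 -= 6·R1  ⇒  (0, 0, 9)
[3] R2 /= 9  ⇒  (0, 0, 1)
     R0 -= 7·R2  ⇒  (1, 0, 0)
     R1 -= 10·R2  ⇒  (0, 1, 0)

pivot columns: 0, 1, 2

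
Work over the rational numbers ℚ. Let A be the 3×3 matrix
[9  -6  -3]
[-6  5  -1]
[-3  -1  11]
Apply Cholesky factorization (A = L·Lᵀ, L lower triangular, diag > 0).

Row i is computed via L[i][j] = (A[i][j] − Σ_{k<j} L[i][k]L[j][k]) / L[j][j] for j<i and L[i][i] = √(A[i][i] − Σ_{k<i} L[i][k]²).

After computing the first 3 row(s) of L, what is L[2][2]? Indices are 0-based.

Step 1: L[0][0] = √(9) = 3.
  L[1][0] = (-6) / L[0][0] = -2.
Step 2: L[1][1] = √(1) = 1.
  L[2][0] = (-3) / L[0][0] = -1.
  L[2][1] = (-3) / L[1][1] = -3.
Step 3: L[2][2] = √(1) = 1.

L[2][2] = 1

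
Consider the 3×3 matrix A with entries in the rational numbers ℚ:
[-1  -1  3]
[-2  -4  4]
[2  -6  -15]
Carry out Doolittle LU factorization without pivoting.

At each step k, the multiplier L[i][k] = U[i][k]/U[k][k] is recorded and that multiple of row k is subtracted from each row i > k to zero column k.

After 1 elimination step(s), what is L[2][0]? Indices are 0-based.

L[2][0] = -2

k=0: U[0][0]=-1
  eliminate (1,0): mult=2, new row 1: (0, -2, -2); set L[1][0]=2
  eliminate (2,0): mult=-2, new row 2: (0, -8, -9); set L[2][0]=-2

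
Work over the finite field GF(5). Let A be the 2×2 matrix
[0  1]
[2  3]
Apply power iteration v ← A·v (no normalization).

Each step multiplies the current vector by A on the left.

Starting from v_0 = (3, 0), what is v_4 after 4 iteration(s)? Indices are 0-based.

v_4 = (1, 4)

v_0 = (3, 0).
v_1 = A·v_0 = (0, 1).
v_2 = A·v_1 = (1, 3).
v_3 = A·v_2 = (3, 1).
v_4 = A·v_3 = (1, 4).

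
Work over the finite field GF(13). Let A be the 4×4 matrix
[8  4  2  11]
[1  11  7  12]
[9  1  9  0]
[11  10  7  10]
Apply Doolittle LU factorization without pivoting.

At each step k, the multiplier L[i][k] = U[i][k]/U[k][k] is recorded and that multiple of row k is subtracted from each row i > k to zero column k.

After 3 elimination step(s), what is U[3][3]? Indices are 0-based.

U[3][3] = 4

[col 0] pivot 8
  R1 -= 5*R0 → (0, 4, 10, 9)  (L[1][0] := 5)
  R2 -= 6*R0 → (0, 3, 10, 12)  (L[2][0] := 6)
  R3 -= 3*R0 → (0, 11, 1, 3)  (L[3][0] := 3)
[col 1] pivot 4
  R2 -= 4*R1 → (0, 0, 9, 2)  (L[2][1] := 4)
  R3 -= 6*R1 → (0, 0, 6, 1)  (L[3][1] := 6)
[col 2] pivot 9
  R3 -= 5*R2 → (0, 0, 0, 4)  (L[3][2] := 5)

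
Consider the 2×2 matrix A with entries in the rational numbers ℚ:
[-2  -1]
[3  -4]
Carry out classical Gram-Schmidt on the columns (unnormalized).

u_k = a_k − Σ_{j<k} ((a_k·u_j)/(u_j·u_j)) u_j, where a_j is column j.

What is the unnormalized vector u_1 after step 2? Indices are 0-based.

u_1 = (-33/13, -22/13)

Step 1: u_0 = a_0 = (-2, 3).
Step 2: u_1 = a_1 − (-10/13)·u_0 = (-33/13, -22/13).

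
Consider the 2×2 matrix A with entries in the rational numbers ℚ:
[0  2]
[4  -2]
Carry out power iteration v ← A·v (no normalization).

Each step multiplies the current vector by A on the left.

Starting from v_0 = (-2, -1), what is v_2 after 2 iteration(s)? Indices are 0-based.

v_2 = (-12, 4)

v_0 = (-2, -1).
v_1 = A·v_0 = (-2, -6).
v_2 = A·v_1 = (-12, 4).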